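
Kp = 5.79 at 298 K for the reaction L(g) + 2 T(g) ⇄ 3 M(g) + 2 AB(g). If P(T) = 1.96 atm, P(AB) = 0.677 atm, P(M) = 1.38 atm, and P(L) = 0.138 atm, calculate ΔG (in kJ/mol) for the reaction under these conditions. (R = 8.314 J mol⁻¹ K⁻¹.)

ΔG = -2.32 kJ/mol

Qp = P(M)³·P(AB)² / (P(L)·P(T)²) = (1.38)³·(0.677)² / ((0.138)·(1.96)²) = 2.27
ΔG = RT ln(Qp/Kp) = (8.314 J mol⁻¹ K⁻¹)(298 K) × ln(2.27/5.79)
   = (2.478 kJ/mol)(-0.9364) = -2.32 kJ/mol
ΔG < 0, so the forward reaction is spontaneous (proceeds forward).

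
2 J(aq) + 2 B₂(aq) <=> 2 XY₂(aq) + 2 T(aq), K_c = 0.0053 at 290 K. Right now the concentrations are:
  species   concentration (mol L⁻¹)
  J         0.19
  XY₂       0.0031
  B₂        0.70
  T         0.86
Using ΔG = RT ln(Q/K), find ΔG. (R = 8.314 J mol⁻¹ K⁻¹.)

ΔG = -6.22 kJ/mol

Q_c = [XY₂]²·[T]² / ([J]²·[B₂]²) = (0.0031)²·(0.86)² / ((0.19)²·(0.70)²) = 4.02×10⁻⁴
ΔG = RT ln(Q_c/K_c) = (8.314 J mol⁻¹ K⁻¹)(290 K) × ln(4.02×10⁻⁴/0.0053)
   = (2.411 kJ/mol)(-2.579) = -6.22 kJ/mol
ΔG < 0, so the forward reaction is spontaneous (proceeds forward).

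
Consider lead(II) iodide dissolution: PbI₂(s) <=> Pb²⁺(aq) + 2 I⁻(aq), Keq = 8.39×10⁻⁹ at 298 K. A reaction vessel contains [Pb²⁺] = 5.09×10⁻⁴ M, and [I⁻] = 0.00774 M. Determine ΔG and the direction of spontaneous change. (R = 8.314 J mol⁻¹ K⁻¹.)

(PbI₂ is a pure solid — omitted from Q.)
Q = [Pb²⁺]·[I⁻]² = (5.09×10⁻⁴)·(0.00774)² = 3.05×10⁻⁸
ΔG = RT ln(Q/Keq) = (8.314 J mol⁻¹ K⁻¹)(298 K) × ln(3.05×10⁻⁸/8.39×10⁻⁹)
   = (2.478 kJ/mol)(1.291) = 3.20 kJ/mol
ΔG > 0, so the forward reaction is non-spontaneous (proceeds in reverse).

ΔG = 3.20 kJ/mol; the forward reaction is non-spontaneous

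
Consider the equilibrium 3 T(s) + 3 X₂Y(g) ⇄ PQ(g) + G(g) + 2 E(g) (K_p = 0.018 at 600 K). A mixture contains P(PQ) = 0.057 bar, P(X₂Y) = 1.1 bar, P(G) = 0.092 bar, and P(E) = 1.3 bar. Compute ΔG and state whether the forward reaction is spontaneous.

(T is a pure solid — omitted from Q_p.)
Q_p = P(PQ)·P(G)·P(E)² / P(X₂Y)³ = (0.057)·(0.092)·(1.3)² / (1.1)³ = 0.00666
ΔG = RT ln(Q_p/K_p) = (8.314 J mol⁻¹ K⁻¹)(600 K) × ln(0.00666/0.018)
   = (4.988 kJ/mol)(-0.9943) = -4.96 kJ/mol
ΔG < 0, so the forward reaction is spontaneous (proceeds forward).

ΔG = -4.96 kJ/mol; the forward reaction is spontaneous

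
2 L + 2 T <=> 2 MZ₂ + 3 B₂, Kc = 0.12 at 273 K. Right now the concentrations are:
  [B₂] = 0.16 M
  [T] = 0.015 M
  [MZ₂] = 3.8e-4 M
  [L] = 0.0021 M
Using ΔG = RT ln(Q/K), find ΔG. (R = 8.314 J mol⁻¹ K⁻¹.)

ΔG = 3.64 kJ/mol

Qc = [MZ₂]²·[B₂]³ / ([L]²·[T]²) = (3.8e-4)²·(0.16)³ / ((0.0021)²·(0.015)²) = 0.596
ΔG = RT ln(Qc/Kc) = (8.314 J mol⁻¹ K⁻¹)(273 K) × ln(0.596/0.12)
   = (2.270 kJ/mol)(1.603) = 3.64 kJ/mol
ΔG > 0, so the forward reaction is non-spontaneous (proceeds in reverse).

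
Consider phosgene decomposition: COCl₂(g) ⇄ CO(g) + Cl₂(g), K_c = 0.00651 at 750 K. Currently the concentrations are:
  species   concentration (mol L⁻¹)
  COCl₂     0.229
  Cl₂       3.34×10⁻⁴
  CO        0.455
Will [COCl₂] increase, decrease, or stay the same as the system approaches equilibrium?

Q_c = [CO]·[Cl₂] / [COCl₂] = (0.455)·(3.34×10⁻⁴) / (0.229) = 6.64×10⁻⁴
Q_c = 6.64×10⁻⁴ < K_c = 0.00651: net forward reaction.
COCl₂ is a reactant, so it decreases.

decrease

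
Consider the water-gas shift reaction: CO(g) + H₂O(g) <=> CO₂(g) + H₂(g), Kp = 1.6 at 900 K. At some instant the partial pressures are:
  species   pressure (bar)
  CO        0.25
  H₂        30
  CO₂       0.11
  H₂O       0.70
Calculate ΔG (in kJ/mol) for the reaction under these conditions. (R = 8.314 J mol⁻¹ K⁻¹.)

Qp = P(CO₂)·P(H₂) / (P(CO)·P(H₂O)) = (0.11)·(30) / ((0.25)·(0.70)) = 18.9
ΔG = RT ln(Qp/Kp) = (8.314 J mol⁻¹ K⁻¹)(900 K) × ln(18.9/1.6)
   = (7.483 kJ/mol)(2.469) = 18.5 kJ/mol
ΔG > 0, so the forward reaction is non-spontaneous (proceeds in reverse).

ΔG = 18.5 kJ/mol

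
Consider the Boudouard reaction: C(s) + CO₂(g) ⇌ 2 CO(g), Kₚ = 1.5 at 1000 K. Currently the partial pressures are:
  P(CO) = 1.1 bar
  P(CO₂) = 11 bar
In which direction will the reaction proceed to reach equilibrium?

(C is a pure solid — omitted from Qₚ.)
Qₚ = P(CO)² / P(CO₂) = (1.1)² / (11) = 0.11
Qₚ = 0.11 < Kₚ = 1.5, so the forward reaction proceeds.

forward (toward products)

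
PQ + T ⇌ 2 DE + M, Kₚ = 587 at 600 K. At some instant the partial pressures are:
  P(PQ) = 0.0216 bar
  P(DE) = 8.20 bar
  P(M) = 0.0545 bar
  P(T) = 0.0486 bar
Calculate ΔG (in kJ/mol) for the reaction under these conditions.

Qₚ = P(DE)²·P(M) / (P(PQ)·P(T)) = (8.20)²·(0.0545) / ((0.0216)·(0.0486)) = 3490
ΔG = RT ln(Qₚ/Kₚ) = (8.314 J mol⁻¹ K⁻¹)(600 K) × ln(3490/587)
   = (4.988 kJ/mol)(1.783) = 8.89 kJ/mol
ΔG > 0, so the forward reaction is non-spontaneous (proceeds in reverse).

ΔG = 8.89 kJ/mol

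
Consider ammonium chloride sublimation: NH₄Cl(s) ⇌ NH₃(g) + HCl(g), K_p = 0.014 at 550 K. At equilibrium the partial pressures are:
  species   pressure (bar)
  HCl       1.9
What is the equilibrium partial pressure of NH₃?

(NH₄Cl is a pure solid — omitted from K_p.)
At equilibrium, K_p = P(NH₃)·P(HCl) = 0.014.
(P(NH₃))·(1.9) = 0.014
P(NH₃) = 0.00737 = 0.0074 bar

P(NH₃) = 0.0074 bar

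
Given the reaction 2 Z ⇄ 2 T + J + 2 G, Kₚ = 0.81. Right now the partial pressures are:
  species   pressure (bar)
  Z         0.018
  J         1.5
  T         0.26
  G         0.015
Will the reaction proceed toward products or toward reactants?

forward (toward products)

Qₚ = P(T)²·P(J)·P(G)² / P(Z)² = (0.26)²·(1.5)·(0.015)² / (0.018)² = 0.070
Qₚ = 0.070 < Kₚ = 0.81, so the forward reaction proceeds.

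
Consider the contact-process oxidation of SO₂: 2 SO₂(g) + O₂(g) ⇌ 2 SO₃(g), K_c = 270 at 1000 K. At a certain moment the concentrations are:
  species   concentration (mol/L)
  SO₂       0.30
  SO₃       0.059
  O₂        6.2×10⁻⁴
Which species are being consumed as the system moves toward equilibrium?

Q_c = [SO₃]² / ([SO₂]²·[O₂]) = (0.059)² / ((0.30)²·(6.2×10⁻⁴)) = 62
Q_c = 62 < K_c = 270: net forward reaction.

SO₂, O₂ (reactants)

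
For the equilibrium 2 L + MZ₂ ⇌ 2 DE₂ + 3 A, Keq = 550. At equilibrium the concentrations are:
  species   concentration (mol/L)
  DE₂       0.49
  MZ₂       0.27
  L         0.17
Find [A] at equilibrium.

At equilibrium, Keq = [DE₂]²·[A]³ / ([L]²·[MZ₂]) = 550.
(0.49)²·([A])³ / ((0.17)²·(0.27)) = 550
[A]³ = 17.9 ⇒ [A] = 2.6 mol/L

[A] = 2.6 mol/L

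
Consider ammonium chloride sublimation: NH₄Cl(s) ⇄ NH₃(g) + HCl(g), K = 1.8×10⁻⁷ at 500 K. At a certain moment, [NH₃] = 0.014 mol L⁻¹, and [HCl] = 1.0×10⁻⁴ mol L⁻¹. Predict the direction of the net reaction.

(NH₄Cl is a pure solid — omitted from Q.)
Q = [NH₃]·[HCl] = (0.014)·(1.0×10⁻⁴) = 1.4×10⁻⁶
Q = 1.4×10⁻⁶ > K = 1.8×10⁻⁷, so the reverse reaction proceeds.

in the reverse direction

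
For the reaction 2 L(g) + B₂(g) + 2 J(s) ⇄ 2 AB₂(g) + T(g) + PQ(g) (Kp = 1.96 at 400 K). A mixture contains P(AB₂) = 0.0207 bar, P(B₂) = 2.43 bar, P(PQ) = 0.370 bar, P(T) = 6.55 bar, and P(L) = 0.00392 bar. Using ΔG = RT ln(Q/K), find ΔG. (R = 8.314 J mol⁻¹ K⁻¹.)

(J is a pure solid — omitted from Qp.)
Qp = P(AB₂)²·P(T)·P(PQ) / (P(L)²·P(B₂)) = (0.0207)²·(6.55)·(0.370) / ((0.00392)²·(2.43)) = 27.8
ΔG = RT ln(Qp/Kp) = (8.314 J mol⁻¹ K⁻¹)(400 K) × ln(27.8/1.96)
   = (3.326 kJ/mol)(2.652) = 8.82 kJ/mol
ΔG > 0, so the forward reaction is non-spontaneous (proceeds in reverse).

ΔG = 8.82 kJ/mol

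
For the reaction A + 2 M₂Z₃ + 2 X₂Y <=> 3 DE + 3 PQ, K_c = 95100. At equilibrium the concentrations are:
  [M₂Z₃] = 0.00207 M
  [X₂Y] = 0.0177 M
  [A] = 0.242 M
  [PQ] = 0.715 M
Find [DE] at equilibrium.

At equilibrium, K_c = [DE]³·[PQ]³ / ([A]·[M₂Z₃]²·[X₂Y]²) = 95100.
([DE])³·(0.715)³ / ((0.242)·(0.00207)²·(0.0177)²) = 95100
[DE]³ = 8.45×10⁻⁵ ⇒ [DE] = 0.0439 M

[DE] = 0.0439 M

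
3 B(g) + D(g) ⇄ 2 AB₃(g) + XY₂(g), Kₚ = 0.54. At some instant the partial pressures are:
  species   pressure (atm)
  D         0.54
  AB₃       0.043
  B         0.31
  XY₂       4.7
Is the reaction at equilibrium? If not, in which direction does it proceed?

no net change (already at equilibrium)

Qₚ = P(AB₃)²·P(XY₂) / (P(B)³·P(D)) = (0.043)²·(4.7) / ((0.31)³·(0.54)) = 0.54
Qₚ = 0.54 = Kₚ, so the system is already at equilibrium.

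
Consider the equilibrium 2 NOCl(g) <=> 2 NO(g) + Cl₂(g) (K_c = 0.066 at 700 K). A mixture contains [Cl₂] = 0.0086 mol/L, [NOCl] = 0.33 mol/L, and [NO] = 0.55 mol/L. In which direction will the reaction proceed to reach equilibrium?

Q_c = [NO]²·[Cl₂] / [NOCl]² = (0.55)²·(0.0086) / (0.33)² = 0.024
Q_c = 0.024 < K_c = 0.066, so the forward reaction proceeds.

forward (toward products)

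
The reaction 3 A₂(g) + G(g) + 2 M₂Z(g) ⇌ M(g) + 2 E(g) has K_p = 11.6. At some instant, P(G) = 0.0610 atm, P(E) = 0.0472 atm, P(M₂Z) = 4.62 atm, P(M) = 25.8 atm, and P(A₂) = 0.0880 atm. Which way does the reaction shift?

Q_p = P(M)·P(E)² / (P(A₂)³·P(G)·P(M₂Z)²) = (25.8)·(0.0472)² / ((0.0880)³·(0.0610)·(4.62)²) = 64.8
Q_p = 64.8 > K_p = 11.6, so the reverse reaction proceeds.

toward reactants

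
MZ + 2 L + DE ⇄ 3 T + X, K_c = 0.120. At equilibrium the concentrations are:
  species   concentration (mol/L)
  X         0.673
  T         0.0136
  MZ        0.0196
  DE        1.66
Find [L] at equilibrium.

At equilibrium, K_c = [T]³·[X] / ([MZ]·[L]²·[DE]) = 0.120.
(0.0136)³·(0.673) / ((0.0196)·([L])²·(1.66)) = 0.120
[L]² = 4.34×10⁻⁴ ⇒ [L] = 0.0208 mol/L

[L] = 0.0208 mol/L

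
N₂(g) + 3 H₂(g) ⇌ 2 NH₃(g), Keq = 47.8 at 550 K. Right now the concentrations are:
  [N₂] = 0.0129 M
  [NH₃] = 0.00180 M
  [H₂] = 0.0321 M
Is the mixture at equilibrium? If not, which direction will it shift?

Q = [NH₃]² / ([N₂]·[H₂]³) = (0.00180)² / ((0.0129)·(0.0321)³) = 7.59
Q = 7.59 < Keq = 47.8: net forward reaction.

no; Q < K, reaction proceeds forward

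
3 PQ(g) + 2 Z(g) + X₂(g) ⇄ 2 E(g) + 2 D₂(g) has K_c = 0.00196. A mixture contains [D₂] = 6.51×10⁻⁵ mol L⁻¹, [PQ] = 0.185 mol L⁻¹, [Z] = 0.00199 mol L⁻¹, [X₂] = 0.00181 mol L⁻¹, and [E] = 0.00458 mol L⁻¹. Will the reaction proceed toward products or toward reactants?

at equilibrium

Q_c = [E]²·[D₂]² / ([PQ]³·[Z]²·[X₂]) = (0.00458)²·(6.51×10⁻⁵)² / ((0.185)³·(0.00199)²·(0.00181)) = 0.00196
Q_c = 0.00196 = K_c, so the system is already at equilibrium.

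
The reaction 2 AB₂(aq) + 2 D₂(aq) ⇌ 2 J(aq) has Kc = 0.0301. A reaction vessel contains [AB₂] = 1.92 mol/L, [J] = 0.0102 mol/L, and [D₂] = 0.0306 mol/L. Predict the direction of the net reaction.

neither direction; the system is at equilibrium

Qc = [J]² / ([AB₂]²·[D₂]²) = (0.0102)² / ((1.92)²·(0.0306)²) = 0.0301
Qc = 0.0301 = Kc, so the system is already at equilibrium.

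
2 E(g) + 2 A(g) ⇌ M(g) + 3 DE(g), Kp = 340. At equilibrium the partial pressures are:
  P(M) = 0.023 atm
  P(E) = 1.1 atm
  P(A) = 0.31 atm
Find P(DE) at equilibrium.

P(DE) = 12 atm

At equilibrium, Kp = P(M)·P(DE)³ / (P(E)²·P(A)²) = 340.
(0.023)·(P(DE))³ / ((1.1)²·(0.31)²) = 340
P(DE)³ = 1720 ⇒ P(DE) = 12 atm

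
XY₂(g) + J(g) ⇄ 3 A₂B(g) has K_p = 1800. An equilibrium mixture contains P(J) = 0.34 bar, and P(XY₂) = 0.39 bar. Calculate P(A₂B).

P(A₂B) = 6.2 bar

At equilibrium, K_p = P(A₂B)³ / (P(XY₂)·P(J)) = 1800.
(P(A₂B))³ / ((0.39)·(0.34)) = 1800
P(A₂B)³ = 239 ⇒ P(A₂B) = 6.2 bar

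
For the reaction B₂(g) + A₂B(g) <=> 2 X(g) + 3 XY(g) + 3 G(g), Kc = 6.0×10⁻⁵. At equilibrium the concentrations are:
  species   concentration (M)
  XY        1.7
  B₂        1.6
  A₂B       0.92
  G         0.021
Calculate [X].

At equilibrium, Kc = [X]²·[XY]³·[G]³ / ([B₂]·[A₂B]) = 6.0×10⁻⁵.
([X])²·(1.7)³·(0.021)³ / ((1.6)·(0.92)) = 6.0×10⁻⁵
[X]² = 1.94 ⇒ [X] = 1.4 M

[X] = 1.4 M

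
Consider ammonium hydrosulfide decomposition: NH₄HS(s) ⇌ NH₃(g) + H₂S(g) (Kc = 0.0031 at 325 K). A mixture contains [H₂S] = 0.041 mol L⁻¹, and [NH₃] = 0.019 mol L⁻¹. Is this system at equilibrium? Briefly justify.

no; Q < K, reaction proceeds forward

(NH₄HS is a pure solid — omitted from Qc.)
Qc = [NH₃]·[H₂S] = (0.019)·(0.041) = 7.8e-4
Qc = 7.8e-4 < Kc = 0.0031: net forward reaction.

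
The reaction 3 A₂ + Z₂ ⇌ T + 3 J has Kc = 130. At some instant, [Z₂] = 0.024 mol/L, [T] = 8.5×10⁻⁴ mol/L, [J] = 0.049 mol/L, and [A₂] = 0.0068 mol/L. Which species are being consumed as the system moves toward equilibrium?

Qc = [T]·[J]³ / ([A₂]³·[Z₂]) = (8.5×10⁻⁴)·(0.049)³ / ((0.0068)³·(0.024)) = 13
Qc = 13 < Kc = 130: net forward reaction.

A₂, Z₂ (reactants)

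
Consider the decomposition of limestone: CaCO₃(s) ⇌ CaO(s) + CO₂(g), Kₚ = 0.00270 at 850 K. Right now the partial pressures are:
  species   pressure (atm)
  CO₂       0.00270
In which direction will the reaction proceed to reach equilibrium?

(CaCO₃, CaO are pure solids — omitted from Qₚ.)
Qₚ = P(CO₂) = 0.00270
Qₚ = 0.00270 = Kₚ, so the system is already at equilibrium.

at equilibrium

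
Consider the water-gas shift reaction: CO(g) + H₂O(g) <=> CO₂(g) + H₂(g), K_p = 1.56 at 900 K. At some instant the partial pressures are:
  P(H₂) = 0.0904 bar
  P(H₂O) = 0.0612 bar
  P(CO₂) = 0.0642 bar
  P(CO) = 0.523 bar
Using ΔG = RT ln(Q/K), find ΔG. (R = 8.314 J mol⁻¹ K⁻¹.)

ΔG = -16.1 kJ/mol

Q_p = P(CO₂)·P(H₂) / (P(CO)·P(H₂O)) = (0.0642)·(0.0904) / ((0.523)·(0.0612)) = 0.181
ΔG = RT ln(Q_p/K_p) = (8.314 J mol⁻¹ K⁻¹)(900 K) × ln(0.181/1.56)
   = (7.483 kJ/mol)(-2.154) = -16.1 kJ/mol
ΔG < 0, so the forward reaction is spontaneous (proceeds forward).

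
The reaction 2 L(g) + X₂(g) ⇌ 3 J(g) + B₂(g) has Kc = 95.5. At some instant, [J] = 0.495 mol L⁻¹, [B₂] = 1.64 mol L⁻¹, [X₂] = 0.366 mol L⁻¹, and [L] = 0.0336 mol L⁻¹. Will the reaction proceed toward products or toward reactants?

Qc = [J]³·[B₂] / ([L]²·[X₂]) = (0.495)³·(1.64) / ((0.0336)²·(0.366)) = 481
Qc = 481 > Kc = 95.5, so the reverse reaction proceeds.

reverse (toward reactants)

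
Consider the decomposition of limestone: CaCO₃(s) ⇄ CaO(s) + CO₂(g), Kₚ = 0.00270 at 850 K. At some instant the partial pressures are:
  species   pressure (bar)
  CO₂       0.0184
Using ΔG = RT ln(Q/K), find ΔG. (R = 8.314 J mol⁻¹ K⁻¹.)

ΔG = 13.6 kJ/mol

(CaCO₃, CaO are pure solids — omitted from Qₚ.)
Qₚ = P(CO₂) = 0.0184
ΔG = RT ln(Qₚ/Kₚ) = (8.314 J mol⁻¹ K⁻¹)(850 K) × ln(0.0184/0.00270)
   = (7.067 kJ/mol)(1.919) = 13.6 kJ/mol
ΔG > 0, so the forward reaction is non-spontaneous (proceeds in reverse).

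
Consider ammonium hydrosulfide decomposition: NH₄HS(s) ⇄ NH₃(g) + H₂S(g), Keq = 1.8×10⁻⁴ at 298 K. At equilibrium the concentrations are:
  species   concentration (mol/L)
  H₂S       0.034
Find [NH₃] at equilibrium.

(NH₄HS is a pure solid — omitted from Keq.)
At equilibrium, Keq = [NH₃]·[H₂S] = 1.8×10⁻⁴.
([NH₃])·(0.034) = 1.8×10⁻⁴
[NH₃] = 0.00529 = 0.0053 mol/L

[NH₃] = 0.0053 mol/L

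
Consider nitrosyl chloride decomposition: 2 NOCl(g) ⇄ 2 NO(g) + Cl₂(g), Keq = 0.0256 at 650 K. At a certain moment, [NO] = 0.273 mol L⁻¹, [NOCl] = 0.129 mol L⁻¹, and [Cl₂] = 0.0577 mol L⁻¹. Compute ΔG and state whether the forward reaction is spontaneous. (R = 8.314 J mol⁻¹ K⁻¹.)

Q = [NO]²·[Cl₂] / [NOCl]² = (0.273)²·(0.0577) / (0.129)² = 0.258
ΔG = RT ln(Q/Keq) = (8.314 J mol⁻¹ K⁻¹)(650 K) × ln(0.258/0.0256)
   = (5.404 kJ/mol)(2.310) = 12.5 kJ/mol
ΔG > 0, so the forward reaction is non-spontaneous (proceeds in reverse).

ΔG = 12.5 kJ/mol; the forward reaction is non-spontaneous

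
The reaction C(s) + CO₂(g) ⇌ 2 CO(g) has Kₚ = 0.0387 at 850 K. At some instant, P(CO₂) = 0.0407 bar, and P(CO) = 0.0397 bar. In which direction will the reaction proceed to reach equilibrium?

at equilibrium

(C is a pure solid — omitted from Qₚ.)
Qₚ = P(CO)² / P(CO₂) = (0.0397)² / (0.0407) = 0.0387
Qₚ = 0.0387 = Kₚ, so the system is already at equilibrium.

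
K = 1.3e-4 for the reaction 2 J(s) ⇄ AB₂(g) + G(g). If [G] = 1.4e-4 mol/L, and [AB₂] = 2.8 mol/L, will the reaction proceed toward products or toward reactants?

to the left

(J is a pure solid — omitted from Q.)
Q = [AB₂]·[G] = (2.8)·(1.4e-4) = 3.9e-4
Q = 3.9e-4 > K = 1.3e-4, so the reverse reaction proceeds.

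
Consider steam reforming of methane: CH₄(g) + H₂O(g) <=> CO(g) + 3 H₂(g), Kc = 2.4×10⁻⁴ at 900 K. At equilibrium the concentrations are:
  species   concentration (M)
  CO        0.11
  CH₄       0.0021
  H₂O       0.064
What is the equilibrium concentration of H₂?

At equilibrium, Kc = [CO]·[H₂]³ / ([CH₄]·[H₂O]) = 2.4×10⁻⁴.
(0.11)·([H₂])³ / ((0.0021)·(0.064)) = 2.4×10⁻⁴
[H₂]³ = 2.93×10⁻⁷ ⇒ [H₂] = 0.0066 M

[H₂] = 0.0066 M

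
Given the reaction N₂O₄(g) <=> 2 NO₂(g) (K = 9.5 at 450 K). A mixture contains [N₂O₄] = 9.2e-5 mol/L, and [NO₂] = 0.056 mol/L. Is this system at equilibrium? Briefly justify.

no; Q > K, reaction proceeds in reverse

Q = [NO₂]² / [N₂O₄] = (0.056)² / (9.2e-5) = 34
Q = 34 > K = 9.5: net reverse reaction.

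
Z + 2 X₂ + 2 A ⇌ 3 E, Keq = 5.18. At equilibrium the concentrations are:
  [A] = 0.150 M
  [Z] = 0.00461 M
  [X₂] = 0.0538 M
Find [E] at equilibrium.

[E] = 0.0116 M

At equilibrium, Keq = [E]³ / ([Z]·[X₂]²·[A]²) = 5.18.
([E])³ / ((0.00461)·(0.0538)²·(0.150)²) = 5.18
[E]³ = 1.56×10⁻⁶ ⇒ [E] = 0.0116 M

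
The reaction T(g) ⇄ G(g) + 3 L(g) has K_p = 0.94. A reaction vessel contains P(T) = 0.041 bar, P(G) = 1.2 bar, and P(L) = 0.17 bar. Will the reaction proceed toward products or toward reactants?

Q_p = P(G)·P(L)³ / P(T) = (1.2)·(0.17)³ / (0.041) = 0.14
Q_p = 0.14 < K_p = 0.94, so the forward reaction proceeds.

toward products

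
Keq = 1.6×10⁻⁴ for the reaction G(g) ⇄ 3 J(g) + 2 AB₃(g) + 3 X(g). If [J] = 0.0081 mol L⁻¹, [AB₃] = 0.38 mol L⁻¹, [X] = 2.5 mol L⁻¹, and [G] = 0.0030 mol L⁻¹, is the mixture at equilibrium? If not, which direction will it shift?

no; Q > K, reaction proceeds in reverse

Q = [J]³·[AB₃]²·[X]³ / [G] = (0.0081)³·(0.38)²·(2.5)³ / (0.0030) = 4.0×10⁻⁴
Q = 4.0×10⁻⁴ > Keq = 1.6×10⁻⁴: net reverse reaction.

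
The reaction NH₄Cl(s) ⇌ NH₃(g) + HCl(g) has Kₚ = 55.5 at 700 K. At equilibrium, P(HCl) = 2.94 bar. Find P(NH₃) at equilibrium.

(NH₄Cl is a pure solid — omitted from Kₚ.)
At equilibrium, Kₚ = P(NH₃)·P(HCl) = 55.5.
(P(NH₃))·(2.94) = 55.5
P(NH₃) = 18.9 bar

P(NH₃) = 18.9 bar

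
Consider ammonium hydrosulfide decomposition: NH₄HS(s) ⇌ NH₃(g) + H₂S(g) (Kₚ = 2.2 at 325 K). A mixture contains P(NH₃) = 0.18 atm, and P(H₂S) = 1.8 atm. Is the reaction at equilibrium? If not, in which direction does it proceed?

forward (toward products)

(NH₄HS is a pure solid — omitted from Qₚ.)
Qₚ = P(NH₃)·P(H₂S) = (0.18)·(1.8) = 0.32
Qₚ = 0.32 < Kₚ = 2.2, so the forward reaction proceeds.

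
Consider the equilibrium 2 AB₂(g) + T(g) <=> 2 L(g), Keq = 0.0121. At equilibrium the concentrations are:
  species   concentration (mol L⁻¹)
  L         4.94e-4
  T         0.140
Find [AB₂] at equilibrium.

[AB₂] = 0.0120 mol L⁻¹

At equilibrium, Keq = [L]² / ([AB₂]²·[T]) = 0.0121.
(4.94e-4)² / (([AB₂])²·(0.140)) = 0.0121
[AB₂]² = 1.44e-4 ⇒ [AB₂] = 0.0120 mol L⁻¹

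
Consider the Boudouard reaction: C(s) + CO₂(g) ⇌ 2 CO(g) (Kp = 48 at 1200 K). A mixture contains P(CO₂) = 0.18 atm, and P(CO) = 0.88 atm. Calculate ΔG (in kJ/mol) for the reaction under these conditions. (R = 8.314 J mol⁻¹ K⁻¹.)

ΔG = -24.1 kJ/mol

(C is a pure solid — omitted from Qp.)
Qp = P(CO)² / P(CO₂) = (0.88)² / (0.18) = 4.30
ΔG = RT ln(Qp/Kp) = (8.314 J mol⁻¹ K⁻¹)(1200 K) × ln(4.30/48)
   = (9.977 kJ/mol)(-2.413) = -24.1 kJ/mol
ΔG < 0, so the forward reaction is spontaneous (proceeds forward).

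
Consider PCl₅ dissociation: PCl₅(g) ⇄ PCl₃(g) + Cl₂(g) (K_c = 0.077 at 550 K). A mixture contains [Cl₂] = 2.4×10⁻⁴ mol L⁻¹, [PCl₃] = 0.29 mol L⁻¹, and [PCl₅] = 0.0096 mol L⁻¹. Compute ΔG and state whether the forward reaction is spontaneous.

ΔG = -10.8 kJ/mol; the forward reaction is spontaneous

Q_c = [PCl₃]·[Cl₂] / [PCl₅] = (0.29)·(2.4×10⁻⁴) / (0.0096) = 0.00725
ΔG = RT ln(Q_c/K_c) = (8.314 J mol⁻¹ K⁻¹)(550 K) × ln(0.00725/0.077)
   = (4.573 kJ/mol)(-2.363) = -10.8 kJ/mol
ΔG < 0, so the forward reaction is spontaneous (proceeds forward).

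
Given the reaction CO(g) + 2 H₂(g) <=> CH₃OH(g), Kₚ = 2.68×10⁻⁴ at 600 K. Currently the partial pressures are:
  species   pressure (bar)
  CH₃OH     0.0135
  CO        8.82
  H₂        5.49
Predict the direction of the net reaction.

forward (toward products)

Qₚ = P(CH₃OH) / (P(CO)·P(H₂)²) = (0.0135) / ((8.82)·(5.49)²) = 5.08×10⁻⁵
Qₚ = 5.08×10⁻⁵ < Kₚ = 2.68×10⁻⁴, so the forward reaction proceeds.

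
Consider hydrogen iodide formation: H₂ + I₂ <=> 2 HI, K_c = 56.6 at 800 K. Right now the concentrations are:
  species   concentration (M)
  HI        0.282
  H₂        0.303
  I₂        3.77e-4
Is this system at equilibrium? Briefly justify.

no; Q > K, reaction proceeds in reverse

Q_c = [HI]² / ([H₂]·[I₂]) = (0.282)² / ((0.303)·(3.77e-4)) = 696
Q_c = 696 > K_c = 56.6: net reverse reaction.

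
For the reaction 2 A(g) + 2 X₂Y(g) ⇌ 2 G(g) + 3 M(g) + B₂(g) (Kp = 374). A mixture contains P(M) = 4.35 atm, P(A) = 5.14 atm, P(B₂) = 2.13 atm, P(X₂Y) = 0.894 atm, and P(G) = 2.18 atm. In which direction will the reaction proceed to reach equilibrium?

Qp = P(G)²·P(M)³·P(B₂) / (P(A)²·P(X₂Y)²) = (2.18)²·(4.35)³·(2.13) / ((5.14)²·(0.894)²) = 39.5
Qp = 39.5 < Kp = 374, so the forward reaction proceeds.

in the forward direction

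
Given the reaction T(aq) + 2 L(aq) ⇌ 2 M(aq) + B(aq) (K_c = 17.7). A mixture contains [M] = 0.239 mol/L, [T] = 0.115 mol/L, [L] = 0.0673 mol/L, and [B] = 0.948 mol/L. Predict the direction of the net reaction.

reverse (toward reactants)

Q_c = [M]²·[B] / ([T]·[L]²) = (0.239)²·(0.948) / ((0.115)·(0.0673)²) = 104
Q_c = 104 > K_c = 17.7, so the reverse reaction proceeds.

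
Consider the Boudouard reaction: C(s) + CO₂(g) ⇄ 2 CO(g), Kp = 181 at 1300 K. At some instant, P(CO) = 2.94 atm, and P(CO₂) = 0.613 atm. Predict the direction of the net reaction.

in the forward direction

(C is a pure solid — omitted from Qp.)
Qp = P(CO)² / P(CO₂) = (2.94)² / (0.613) = 14.1
Qp = 14.1 < Kp = 181, so the forward reaction proceeds.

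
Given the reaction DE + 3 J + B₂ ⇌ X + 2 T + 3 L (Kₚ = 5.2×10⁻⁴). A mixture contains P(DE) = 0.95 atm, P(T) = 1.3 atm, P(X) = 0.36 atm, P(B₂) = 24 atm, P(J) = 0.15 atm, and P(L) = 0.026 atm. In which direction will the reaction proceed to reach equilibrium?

Qₚ = P(X)·P(T)²·P(L)³ / (P(DE)·P(J)³·P(B₂)) = (0.36)·(1.3)²·(0.026)³ / ((0.95)·(0.15)³·(24)) = 1.4×10⁻⁴
Qₚ = 1.4×10⁻⁴ < Kₚ = 5.2×10⁻⁴, so the forward reaction proceeds.

forward (toward products)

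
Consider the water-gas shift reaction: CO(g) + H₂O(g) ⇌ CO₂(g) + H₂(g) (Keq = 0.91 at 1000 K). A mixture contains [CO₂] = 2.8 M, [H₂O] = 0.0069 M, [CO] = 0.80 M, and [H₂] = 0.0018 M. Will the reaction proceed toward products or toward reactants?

neither direction; the system is at equilibrium

Q = [CO₂]·[H₂] / ([CO]·[H₂O]) = (2.8)·(0.0018) / ((0.80)·(0.0069)) = 0.91
Q = 0.91 = Keq, so the system is already at equilibrium.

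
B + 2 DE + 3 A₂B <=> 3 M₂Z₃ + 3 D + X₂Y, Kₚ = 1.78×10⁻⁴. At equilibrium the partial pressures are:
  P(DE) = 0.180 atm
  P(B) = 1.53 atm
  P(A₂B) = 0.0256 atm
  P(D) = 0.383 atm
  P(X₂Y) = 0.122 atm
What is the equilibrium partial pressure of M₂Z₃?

At equilibrium, Kₚ = P(M₂Z₃)³·P(D)³·P(X₂Y) / (P(B)·P(DE)²·P(A₂B)³) = 1.78×10⁻⁴.
(P(M₂Z₃))³·(0.383)³·(0.122) / ((1.53)·(0.180)²·(0.0256)³) = 1.78×10⁻⁴
P(M₂Z₃)³ = 2.16×10⁻⁸ ⇒ P(M₂Z₃) = 0.00278 atm

P(M₂Z₃) = 0.00278 atm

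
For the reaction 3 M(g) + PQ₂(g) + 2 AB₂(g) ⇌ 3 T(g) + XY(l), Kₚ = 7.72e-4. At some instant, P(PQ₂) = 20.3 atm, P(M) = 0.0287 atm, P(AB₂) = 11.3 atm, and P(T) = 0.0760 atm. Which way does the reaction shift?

(XY is a pure liquid — omitted from Qₚ.)
Qₚ = P(T)³ / (P(M)³·P(PQ₂)·P(AB₂)²) = (0.0760)³ / ((0.0287)³·(20.3)·(11.3)²) = 0.00716
Qₚ = 0.00716 > Kₚ = 7.72e-4, so the reverse reaction proceeds.

to the left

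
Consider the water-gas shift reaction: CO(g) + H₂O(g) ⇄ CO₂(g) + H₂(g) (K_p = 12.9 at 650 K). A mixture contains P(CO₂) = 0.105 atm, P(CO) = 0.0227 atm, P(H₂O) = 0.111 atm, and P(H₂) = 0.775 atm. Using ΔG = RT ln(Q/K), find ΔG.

Q_p = P(CO₂)·P(H₂) / (P(CO)·P(H₂O)) = (0.105)·(0.775) / ((0.0227)·(0.111)) = 32.3
ΔG = RT ln(Q_p/K_p) = (8.314 J mol⁻¹ K⁻¹)(650 K) × ln(32.3/12.9)
   = (5.404 kJ/mol)(0.9178) = 4.96 kJ/mol
ΔG > 0, so the forward reaction is non-spontaneous (proceeds in reverse).

ΔG = 4.96 kJ/mol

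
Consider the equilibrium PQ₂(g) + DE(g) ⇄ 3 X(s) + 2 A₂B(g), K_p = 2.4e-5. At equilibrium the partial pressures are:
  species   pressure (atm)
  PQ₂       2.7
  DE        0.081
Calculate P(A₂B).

(X is a pure solid — omitted from K_p.)
At equilibrium, K_p = P(A₂B)² / (P(PQ₂)·P(DE)) = 2.4e-5.
(P(A₂B))² / ((2.7)·(0.081)) = 2.4e-5
P(A₂B)² = 5.25e-6 ⇒ P(A₂B) = 0.0023 atm

P(A₂B) = 0.0023 atm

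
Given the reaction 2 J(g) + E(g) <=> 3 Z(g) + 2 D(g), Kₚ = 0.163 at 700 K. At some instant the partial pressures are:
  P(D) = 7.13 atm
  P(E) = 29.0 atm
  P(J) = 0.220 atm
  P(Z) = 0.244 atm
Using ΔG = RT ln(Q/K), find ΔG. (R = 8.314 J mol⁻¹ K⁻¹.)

Qₚ = P(Z)³·P(D)² / (P(J)²·P(E)) = (0.244)³·(7.13)² / ((0.220)²·(29.0)) = 0.526
ΔG = RT ln(Qₚ/Kₚ) = (8.314 J mol⁻¹ K⁻¹)(700 K) × ln(0.526/0.163)
   = (5.820 kJ/mol)(1.172) = 6.82 kJ/mol
ΔG > 0, so the forward reaction is non-spontaneous (proceeds in reverse).

ΔG = 6.82 kJ/mol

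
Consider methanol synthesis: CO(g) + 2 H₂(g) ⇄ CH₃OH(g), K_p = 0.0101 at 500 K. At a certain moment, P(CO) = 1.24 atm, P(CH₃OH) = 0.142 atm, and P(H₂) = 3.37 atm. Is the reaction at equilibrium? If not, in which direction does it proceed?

Q_p = P(CH₃OH) / (P(CO)·P(H₂)²) = (0.142) / ((1.24)·(3.37)²) = 0.0101
Q_p = 0.0101 = K_p, so the system is already at equilibrium.

at equilibrium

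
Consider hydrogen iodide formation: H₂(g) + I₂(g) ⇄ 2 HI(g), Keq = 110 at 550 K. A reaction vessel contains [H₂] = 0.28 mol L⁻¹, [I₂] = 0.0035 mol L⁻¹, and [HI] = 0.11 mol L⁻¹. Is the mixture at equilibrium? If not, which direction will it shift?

no; Q < K, reaction proceeds forward

Q = [HI]² / ([H₂]·[I₂]) = (0.11)² / ((0.28)·(0.0035)) = 12
Q = 12 < Keq = 110: net forward reaction.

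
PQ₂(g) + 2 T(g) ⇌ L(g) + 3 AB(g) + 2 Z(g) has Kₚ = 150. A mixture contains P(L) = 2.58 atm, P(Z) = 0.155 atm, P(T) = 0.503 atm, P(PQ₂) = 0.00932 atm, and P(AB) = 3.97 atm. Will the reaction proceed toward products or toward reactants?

Qₚ = P(L)·P(AB)³·P(Z)² / (P(PQ₂)·P(T)²) = (2.58)·(3.97)³·(0.155)² / ((0.00932)·(0.503)²) = 1640
Qₚ = 1640 > Kₚ = 150, so the reverse reaction proceeds.

toward reactants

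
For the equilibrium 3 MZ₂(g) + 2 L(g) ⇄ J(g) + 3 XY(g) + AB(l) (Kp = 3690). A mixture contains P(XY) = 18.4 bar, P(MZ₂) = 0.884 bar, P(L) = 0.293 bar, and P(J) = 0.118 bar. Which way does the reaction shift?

reverse (toward reactants)

(AB is a pure liquid — omitted from Qp.)
Qp = P(J)·P(XY)³ / (P(MZ₂)³·P(L)²) = (0.118)·(18.4)³ / ((0.884)³·(0.293)²) = 12400
Qp = 12400 > Kp = 3690, so the reverse reaction proceeds.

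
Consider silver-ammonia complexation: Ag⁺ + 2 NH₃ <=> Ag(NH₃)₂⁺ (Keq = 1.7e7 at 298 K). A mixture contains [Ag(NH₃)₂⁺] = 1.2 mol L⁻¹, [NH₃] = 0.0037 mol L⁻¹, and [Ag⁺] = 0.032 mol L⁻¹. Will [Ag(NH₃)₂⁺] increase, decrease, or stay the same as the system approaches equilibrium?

increase

Q = [Ag(NH₃)₂⁺] / ([Ag⁺]·[NH₃]²) = (1.2) / ((0.032)·(0.0037)²) = 2.7e6
Q = 2.7e6 < Keq = 1.7e7: net forward reaction.
Ag(NH₃)₂⁺ is a product, so it increases.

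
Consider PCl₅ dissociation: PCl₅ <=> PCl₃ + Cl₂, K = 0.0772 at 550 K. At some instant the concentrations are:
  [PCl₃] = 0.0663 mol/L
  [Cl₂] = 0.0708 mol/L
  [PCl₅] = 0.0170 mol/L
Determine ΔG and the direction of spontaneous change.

ΔG = 5.83 kJ/mol; the forward reaction is non-spontaneous

Q = [PCl₃]·[Cl₂] / [PCl₅] = (0.0663)·(0.0708) / (0.0170) = 0.276
ΔG = RT ln(Q/K) = (8.314 J mol⁻¹ K⁻¹)(550 K) × ln(0.276/0.0772)
   = (4.573 kJ/mol)(1.274) = 5.83 kJ/mol
ΔG > 0, so the forward reaction is non-spontaneous (proceeds in reverse).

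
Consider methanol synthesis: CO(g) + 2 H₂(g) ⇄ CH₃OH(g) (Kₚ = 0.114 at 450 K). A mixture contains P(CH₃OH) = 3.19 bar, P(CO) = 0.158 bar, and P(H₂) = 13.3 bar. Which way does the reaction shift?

neither direction; the system is at equilibrium

Qₚ = P(CH₃OH) / (P(CO)·P(H₂)²) = (3.19) / ((0.158)·(13.3)²) = 0.114
Qₚ = 0.114 = Kₚ, so the system is already at equilibrium.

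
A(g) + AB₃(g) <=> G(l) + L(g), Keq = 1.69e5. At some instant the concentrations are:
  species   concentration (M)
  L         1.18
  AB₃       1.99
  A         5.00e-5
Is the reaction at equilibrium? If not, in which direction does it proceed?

(G is a pure liquid — omitted from Q.)
Q = [L] / ([A]·[AB₃]) = (1.18) / ((5.00e-5)·(1.99)) = 11900
Q = 11900 < Keq = 1.69e5, so the forward reaction proceeds.

to the right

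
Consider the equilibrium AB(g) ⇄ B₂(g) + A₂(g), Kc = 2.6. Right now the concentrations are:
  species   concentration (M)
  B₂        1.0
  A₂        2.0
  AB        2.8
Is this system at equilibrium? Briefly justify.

no; Q < K, reaction proceeds forward

Qc = [B₂]·[A₂] / [AB] = (1.0)·(2.0) / (2.8) = 0.71
Qc = 0.71 < Kc = 2.6: net forward reaction.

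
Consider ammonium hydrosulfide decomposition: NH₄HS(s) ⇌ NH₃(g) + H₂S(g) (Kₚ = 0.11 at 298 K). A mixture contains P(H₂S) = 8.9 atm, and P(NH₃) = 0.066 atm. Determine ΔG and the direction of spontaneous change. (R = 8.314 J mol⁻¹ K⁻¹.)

ΔG = 4.15 kJ/mol; the forward reaction is non-spontaneous

(NH₄HS is a pure solid — omitted from Qₚ.)
Qₚ = P(NH₃)·P(H₂S) = (0.066)·(8.9) = 0.587
ΔG = RT ln(Qₚ/Kₚ) = (8.314 J mol⁻¹ K⁻¹)(298 K) × ln(0.587/0.11)
   = (2.478 kJ/mol)(1.675) = 4.15 kJ/mol
ΔG > 0, so the forward reaction is non-spontaneous (proceeds in reverse).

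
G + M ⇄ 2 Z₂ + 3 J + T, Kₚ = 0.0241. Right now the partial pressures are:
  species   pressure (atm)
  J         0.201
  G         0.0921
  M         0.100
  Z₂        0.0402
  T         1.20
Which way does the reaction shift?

Qₚ = P(Z₂)²·P(J)³·P(T) / (P(G)·P(M)) = (0.0402)²·(0.201)³·(1.20) / ((0.0921)·(0.100)) = 0.00171
Qₚ = 0.00171 < Kₚ = 0.0241, so the forward reaction proceeds.

forward (toward products)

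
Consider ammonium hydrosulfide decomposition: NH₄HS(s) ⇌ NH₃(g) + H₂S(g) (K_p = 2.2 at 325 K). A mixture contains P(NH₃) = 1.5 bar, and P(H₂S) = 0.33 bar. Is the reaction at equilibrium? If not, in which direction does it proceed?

forward (toward products)

(NH₄HS is a pure solid — omitted from Q_p.)
Q_p = P(NH₃)·P(H₂S) = (1.5)·(0.33) = 0.49
Q_p = 0.49 < K_p = 2.2, so the forward reaction proceeds.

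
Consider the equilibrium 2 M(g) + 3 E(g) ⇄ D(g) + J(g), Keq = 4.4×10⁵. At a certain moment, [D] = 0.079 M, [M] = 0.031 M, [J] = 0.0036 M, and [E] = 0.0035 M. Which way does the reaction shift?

Q = [D]·[J] / ([M]²·[E]³) = (0.079)·(0.0036) / ((0.031)²·(0.0035)³) = 6.9×10⁶
Q = 6.9×10⁶ > Keq = 4.4×10⁵, so the reverse reaction proceeds.

toward reactants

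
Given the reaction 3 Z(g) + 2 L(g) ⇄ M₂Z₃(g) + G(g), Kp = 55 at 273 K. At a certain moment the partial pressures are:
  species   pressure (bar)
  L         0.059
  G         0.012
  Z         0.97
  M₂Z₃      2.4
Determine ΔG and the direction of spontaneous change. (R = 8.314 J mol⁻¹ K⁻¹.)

Qp = P(M₂Z₃)·P(G) / (P(Z)³·P(L)²) = (2.4)·(0.012) / ((0.97)³·(0.059)²) = 9.07
ΔG = RT ln(Qp/Kp) = (8.314 J mol⁻¹ K⁻¹)(273 K) × ln(9.07/55)
   = (2.270 kJ/mol)(-1.802) = -4.09 kJ/mol
ΔG < 0, so the forward reaction is spontaneous (proceeds forward).

ΔG = -4.09 kJ/mol; the forward reaction is spontaneous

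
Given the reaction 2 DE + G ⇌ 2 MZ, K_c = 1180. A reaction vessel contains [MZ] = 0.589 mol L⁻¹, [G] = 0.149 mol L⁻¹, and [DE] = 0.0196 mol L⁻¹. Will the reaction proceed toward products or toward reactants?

Q_c = [MZ]² / ([DE]²·[G]) = (0.589)² / ((0.0196)²·(0.149)) = 6060
Q_c = 6060 > K_c = 1180, so the reverse reaction proceeds.

reverse (toward reactants)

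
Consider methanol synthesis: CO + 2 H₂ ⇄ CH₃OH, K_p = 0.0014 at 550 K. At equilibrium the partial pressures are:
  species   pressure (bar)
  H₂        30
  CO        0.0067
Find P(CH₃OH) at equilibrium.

P(CH₃OH) = 0.0084 bar

At equilibrium, K_p = P(CH₃OH) / (P(CO)·P(H₂)²) = 0.0014.
(P(CH₃OH)) / ((0.0067)·(30)²) = 0.0014
P(CH₃OH) = 0.00844 = 0.0084 bar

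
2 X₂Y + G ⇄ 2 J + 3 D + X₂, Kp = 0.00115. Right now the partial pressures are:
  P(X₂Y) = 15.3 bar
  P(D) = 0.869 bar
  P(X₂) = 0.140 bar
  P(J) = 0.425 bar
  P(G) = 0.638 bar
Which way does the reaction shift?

forward (toward products)

Qp = P(J)²·P(D)³·P(X₂) / (P(X₂Y)²·P(G)) = (0.425)²·(0.869)³·(0.140) / ((15.3)²·(0.638)) = 1.11×10⁻⁴
Qp = 1.11×10⁻⁴ < Kp = 0.00115, so the forward reaction proceeds.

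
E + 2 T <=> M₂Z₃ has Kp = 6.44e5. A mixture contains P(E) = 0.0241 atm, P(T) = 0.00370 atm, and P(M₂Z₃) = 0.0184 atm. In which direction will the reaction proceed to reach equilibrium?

forward (toward products)

Qp = P(M₂Z₃) / (P(E)·P(T)²) = (0.0184) / ((0.0241)·(0.00370)²) = 55800
Qp = 55800 < Kp = 6.44e5, so the forward reaction proceeds.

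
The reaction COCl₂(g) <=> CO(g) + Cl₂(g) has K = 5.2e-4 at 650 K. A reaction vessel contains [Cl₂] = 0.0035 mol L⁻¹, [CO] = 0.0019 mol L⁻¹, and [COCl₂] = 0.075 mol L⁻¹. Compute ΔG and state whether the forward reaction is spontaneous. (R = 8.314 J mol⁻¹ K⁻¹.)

Q = [CO]·[Cl₂] / [COCl₂] = (0.0019)·(0.0035) / (0.075) = 8.87e-5
ΔG = RT ln(Q/K) = (8.314 J mol⁻¹ K⁻¹)(650 K) × ln(8.87e-5/5.2e-4)
   = (5.404 kJ/mol)(-1.769) = -9.56 kJ/mol
ΔG < 0, so the forward reaction is spontaneous (proceeds forward).

ΔG = -9.56 kJ/mol; the forward reaction is spontaneous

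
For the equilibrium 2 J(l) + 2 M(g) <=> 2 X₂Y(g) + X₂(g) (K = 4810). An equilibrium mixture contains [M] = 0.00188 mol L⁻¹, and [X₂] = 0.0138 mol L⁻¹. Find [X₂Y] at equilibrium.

[X₂Y] = 1.11 mol L⁻¹

(J is a pure liquid — omitted from K.)
At equilibrium, K = [X₂Y]²·[X₂] / [M]² = 4810.
([X₂Y])²·(0.0138) / (0.00188)² = 4810
[X₂Y]² = 1.23 ⇒ [X₂Y] = 1.11 mol L⁻¹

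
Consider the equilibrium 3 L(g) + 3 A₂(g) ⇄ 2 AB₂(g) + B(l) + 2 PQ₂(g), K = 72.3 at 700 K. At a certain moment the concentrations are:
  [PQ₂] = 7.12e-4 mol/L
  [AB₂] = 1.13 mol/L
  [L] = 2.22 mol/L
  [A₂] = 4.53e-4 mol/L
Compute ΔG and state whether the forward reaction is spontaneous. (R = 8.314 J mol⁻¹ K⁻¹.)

ΔG = 12.7 kJ/mol; the forward reaction is non-spontaneous

(B is a pure liquid — omitted from Q.)
Q = [AB₂]²·[PQ₂]² / ([L]³·[A₂]³) = (1.13)²·(7.12e-4)² / ((2.22)³·(4.53e-4)³) = 636
ΔG = RT ln(Q/K) = (8.314 J mol⁻¹ K⁻¹)(700 K) × ln(636/72.3)
   = (5.820 kJ/mol)(2.174) = 12.7 kJ/mol
ΔG > 0, so the forward reaction is non-spontaneous (proceeds in reverse).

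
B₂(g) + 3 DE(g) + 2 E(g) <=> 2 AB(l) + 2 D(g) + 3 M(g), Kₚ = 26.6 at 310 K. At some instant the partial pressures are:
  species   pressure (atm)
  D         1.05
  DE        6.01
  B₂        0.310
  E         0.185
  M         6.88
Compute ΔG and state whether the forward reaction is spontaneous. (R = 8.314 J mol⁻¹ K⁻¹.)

ΔG = 4.56 kJ/mol; the forward reaction is non-spontaneous

(AB is a pure liquid — omitted from Qₚ.)
Qₚ = P(D)²·P(M)³ / (P(B₂)·P(DE)³·P(E)²) = (1.05)²·(6.88)³ / ((0.310)·(6.01)³·(0.185)²) = 156
ΔG = RT ln(Qₚ/Kₚ) = (8.314 J mol⁻¹ K⁻¹)(310 K) × ln(156/26.6)
   = (2.577 kJ/mol)(1.769) = 4.56 kJ/mol
ΔG > 0, so the forward reaction is non-spontaneous (proceeds in reverse).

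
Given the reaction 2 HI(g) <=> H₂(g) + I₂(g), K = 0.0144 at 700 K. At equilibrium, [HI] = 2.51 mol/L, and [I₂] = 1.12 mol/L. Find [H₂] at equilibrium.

[H₂] = 0.0810 mol/L

At equilibrium, K = [H₂]·[I₂] / [HI]² = 0.0144.
([H₂])·(1.12) / (2.51)² = 0.0144
[H₂] = 0.0810 mol/L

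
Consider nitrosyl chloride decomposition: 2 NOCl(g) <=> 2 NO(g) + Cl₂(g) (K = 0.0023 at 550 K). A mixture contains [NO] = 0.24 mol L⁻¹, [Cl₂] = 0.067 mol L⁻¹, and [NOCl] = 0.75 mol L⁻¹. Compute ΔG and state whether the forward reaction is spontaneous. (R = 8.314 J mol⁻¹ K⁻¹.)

Q = [NO]²·[Cl₂] / [NOCl]² = (0.24)²·(0.067) / (0.75)² = 0.00686
ΔG = RT ln(Q/K) = (8.314 J mol⁻¹ K⁻¹)(550 K) × ln(0.00686/0.0023)
   = (4.573 kJ/mol)(1.093) = 5.00 kJ/mol
ΔG > 0, so the forward reaction is non-spontaneous (proceeds in reverse).

ΔG = 5.00 kJ/mol; the forward reaction is non-spontaneous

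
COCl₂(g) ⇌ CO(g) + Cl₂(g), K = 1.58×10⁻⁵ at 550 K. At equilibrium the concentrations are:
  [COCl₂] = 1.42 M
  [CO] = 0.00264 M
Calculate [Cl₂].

At equilibrium, K = [CO]·[Cl₂] / [COCl₂] = 1.58×10⁻⁵.
(0.00264)·([Cl₂]) / (1.42) = 1.58×10⁻⁵
[Cl₂] = 0.00850 M

[Cl₂] = 0.00850 M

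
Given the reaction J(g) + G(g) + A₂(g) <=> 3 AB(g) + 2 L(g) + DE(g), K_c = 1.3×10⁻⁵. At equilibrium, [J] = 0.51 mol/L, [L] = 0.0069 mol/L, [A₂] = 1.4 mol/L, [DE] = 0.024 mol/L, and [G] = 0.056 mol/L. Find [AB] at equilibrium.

At equilibrium, K_c = [AB]³·[L]²·[DE] / ([J]·[G]·[A₂]) = 1.3×10⁻⁵.
([AB])³·(0.0069)²·(0.024) / ((0.51)·(0.056)·(1.4)) = 1.3×10⁻⁵
[AB]³ = 0.455 ⇒ [AB] = 0.77 mol/L

[AB] = 0.77 mol/L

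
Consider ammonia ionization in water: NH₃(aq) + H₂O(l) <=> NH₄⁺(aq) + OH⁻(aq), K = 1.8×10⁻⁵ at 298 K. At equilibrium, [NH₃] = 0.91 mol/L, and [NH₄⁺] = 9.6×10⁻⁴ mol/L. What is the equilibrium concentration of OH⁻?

(H₂O is a pure liquid — omitted from K.)
At equilibrium, K = [NH₄⁺]·[OH⁻] / [NH₃] = 1.8×10⁻⁵.
(9.6×10⁻⁴)·([OH⁻]) / (0.91) = 1.8×10⁻⁵
[OH⁻] = 0.0171 = 0.017 mol/L

[OH⁻] = 0.017 mol/L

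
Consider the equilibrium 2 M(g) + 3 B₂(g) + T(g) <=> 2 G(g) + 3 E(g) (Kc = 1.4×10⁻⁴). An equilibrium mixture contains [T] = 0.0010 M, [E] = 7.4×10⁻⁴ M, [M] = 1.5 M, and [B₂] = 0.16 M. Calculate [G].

[G] = 1.8 M

At equilibrium, Kc = [G]²·[E]³ / ([M]²·[B₂]³·[T]) = 1.4×10⁻⁴.
([G])²·(7.4×10⁻⁴)³ / ((1.5)²·(0.16)³·(0.0010)) = 1.4×10⁻⁴
[G]² = 3.18 ⇒ [G] = 1.8 M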